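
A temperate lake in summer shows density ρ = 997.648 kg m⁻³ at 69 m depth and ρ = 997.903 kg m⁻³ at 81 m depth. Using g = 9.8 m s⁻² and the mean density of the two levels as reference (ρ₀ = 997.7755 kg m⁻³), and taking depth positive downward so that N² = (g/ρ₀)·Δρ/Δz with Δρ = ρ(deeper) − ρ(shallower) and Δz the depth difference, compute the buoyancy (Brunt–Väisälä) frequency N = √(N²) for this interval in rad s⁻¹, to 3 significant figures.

Δρ = 997.903 − 997.648 = 0.255 kg m⁻³ over Δz = 81 − 69 = 12 m.
N² = (9.8/997.7755) × (0.255/12) = 2.0871 × 10⁻⁴ s⁻².
N = √(2.0871 × 10⁻⁴) = 0.014447 rad s⁻¹ ≈ 0.0144 rad s⁻¹.
A positive N² confirms static stability across the interval.

0.0144 rad s⁻¹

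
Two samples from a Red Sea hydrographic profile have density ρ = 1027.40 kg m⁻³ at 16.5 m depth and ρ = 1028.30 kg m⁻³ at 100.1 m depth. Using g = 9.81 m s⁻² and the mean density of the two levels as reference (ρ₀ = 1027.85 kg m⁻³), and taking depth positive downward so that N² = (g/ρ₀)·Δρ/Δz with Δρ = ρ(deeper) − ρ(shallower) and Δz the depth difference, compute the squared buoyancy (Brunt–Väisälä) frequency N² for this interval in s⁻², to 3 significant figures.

Δρ = 1028.30 − 1027.40 = 0.90 kg m⁻³ over Δz = 100.1 − 16.5 = 83.6 m.
N² = (9.81/1027.85) × (0.90/83.6) = 1.0275 × 10⁻⁴ s⁻² ≈ 1.03 × 10⁻⁴ s⁻².

1.03 × 10⁻⁴ s⁻²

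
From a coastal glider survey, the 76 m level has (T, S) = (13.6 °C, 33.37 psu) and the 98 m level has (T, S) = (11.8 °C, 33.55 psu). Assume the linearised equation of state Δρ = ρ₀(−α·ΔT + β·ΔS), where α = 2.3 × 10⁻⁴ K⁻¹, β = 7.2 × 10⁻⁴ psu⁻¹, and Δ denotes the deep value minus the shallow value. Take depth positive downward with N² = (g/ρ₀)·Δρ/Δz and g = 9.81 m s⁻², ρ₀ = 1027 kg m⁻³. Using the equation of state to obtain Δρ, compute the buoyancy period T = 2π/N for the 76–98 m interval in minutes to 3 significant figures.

ΔT = -1.8 K, ΔS = +0.18 psu (deep − shallow).
Δρ/ρ₀ = −αΔT + βΔS = 4.14 × 10⁻⁴ + 1.296 × 10⁻⁴ = 5.436 × 10⁻⁴, so Δρ ≈ 0.5583 kg m⁻³.
N² = (g/ρ₀)·Δρ/Δz = g·(Δρ/ρ₀)/Δz = 9.81 × 5.436 × 10⁻⁴ / 22 = 2.4240 × 10⁻⁴ s⁻².
N = √(2.4240 × 10⁻⁴) = 0.015569 rad s⁻¹ → T = 2π/N = 403.57 s = 6.7262 min ≈ 6.73 min.

6.73 min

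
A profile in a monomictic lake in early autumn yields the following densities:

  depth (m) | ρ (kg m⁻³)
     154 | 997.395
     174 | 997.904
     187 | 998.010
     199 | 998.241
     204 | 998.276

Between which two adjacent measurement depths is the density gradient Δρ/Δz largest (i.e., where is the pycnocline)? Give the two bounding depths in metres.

Compute the density gradient over each adjacent pair:
  154–174 m: Δρ/Δz = 0.509/20 = 0.025 kg m⁻⁴
  174–187 m: Δρ/Δz = 0.106/13 = 8.2 × 10⁻³ kg m⁻⁴
  187–199 m: Δρ/Δz = 0.231/12 = 0.019 kg m⁻⁴
  199–204 m: Δρ/Δz = 0.035/5 = 7.0 × 10⁻³ kg m⁻⁴
The largest gradient is in the 154–174 m interval — the pycnocline.

154–174 m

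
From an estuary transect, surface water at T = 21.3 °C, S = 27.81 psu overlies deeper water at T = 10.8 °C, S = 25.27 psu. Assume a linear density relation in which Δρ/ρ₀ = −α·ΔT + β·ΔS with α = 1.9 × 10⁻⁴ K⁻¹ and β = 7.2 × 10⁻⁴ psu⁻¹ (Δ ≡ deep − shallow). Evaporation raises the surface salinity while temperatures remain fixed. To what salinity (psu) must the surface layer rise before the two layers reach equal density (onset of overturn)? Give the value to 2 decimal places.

Neutral buoyancy requires −α(T_deep − T_surf) + β(S_deep − S_surf′) = 0.
S_surf′ = S_deep − (α/β)·ΔT = 25.27 − (1.9 × 10⁻⁴/7.2 × 10⁻⁴)·(-10.5) = 28.0408 psu.
Increase required: 28.0408 − 27.81 = 0.2308 psu.

28.04 psu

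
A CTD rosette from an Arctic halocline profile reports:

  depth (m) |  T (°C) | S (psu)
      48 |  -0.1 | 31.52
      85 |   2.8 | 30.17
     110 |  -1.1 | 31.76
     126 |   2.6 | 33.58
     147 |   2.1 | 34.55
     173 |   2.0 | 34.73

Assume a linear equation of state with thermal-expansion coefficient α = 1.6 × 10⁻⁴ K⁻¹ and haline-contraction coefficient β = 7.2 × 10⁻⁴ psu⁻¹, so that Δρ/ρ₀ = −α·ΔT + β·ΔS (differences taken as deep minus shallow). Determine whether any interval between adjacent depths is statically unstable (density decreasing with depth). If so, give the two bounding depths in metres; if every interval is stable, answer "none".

Evaluate Δρ/ρ₀ = −αΔT + βΔS across each adjacent pair:
  48–85 m: −αΔT+βΔS = −(1.6 × 10⁻⁴)(+2.9)+(7.2 × 10⁻⁴)(-1.35) = -1.4 × 10⁻³ → UNSTABLE
  85–110 m: −αΔT+βΔS = −(1.6 × 10⁻⁴)(-3.9)+(7.2 × 10⁻⁴)(+1.59) = 1.8 × 10⁻³ → stable
  110–126 m: −αΔT+βΔS = −(1.6 × 10⁻⁴)(+3.7)+(7.2 × 10⁻⁴)(+1.82) = 7.2 × 10⁻⁴ → stable
  126–147 m: −αΔT+βΔS = −(1.6 × 10⁻⁴)(-0.5)+(7.2 × 10⁻⁴)(+0.97) = 7.8 × 10⁻⁴ → stable
  147–173 m: −αΔT+βΔS = −(1.6 × 10⁻⁴)(-0.1)+(7.2 × 10⁻⁴)(+0.18) = 1.5 × 10⁻⁴ → stable
The 48–85 m interval has Δρ < 0: lighter water underlies denser water.

48–85 m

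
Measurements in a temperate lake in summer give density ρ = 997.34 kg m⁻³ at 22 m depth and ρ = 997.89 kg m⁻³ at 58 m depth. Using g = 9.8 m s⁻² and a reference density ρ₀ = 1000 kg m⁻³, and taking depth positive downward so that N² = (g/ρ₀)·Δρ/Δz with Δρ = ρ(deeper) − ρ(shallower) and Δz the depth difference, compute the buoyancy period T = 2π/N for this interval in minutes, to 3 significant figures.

8.56 min

Δρ = 997.89 − 997.34 = 0.55 kg m⁻³ over Δz = 58 − 22 = 36 m.
N² = (9.8/1000) × (0.55/36) = 1.4972 × 10⁻⁴ s⁻².
N = √(1.4972 × 10⁻⁴) = 0.012236 rad s⁻¹, so T = 2π/N = 513.50 s = 8.5583 min ≈ 8.56 min.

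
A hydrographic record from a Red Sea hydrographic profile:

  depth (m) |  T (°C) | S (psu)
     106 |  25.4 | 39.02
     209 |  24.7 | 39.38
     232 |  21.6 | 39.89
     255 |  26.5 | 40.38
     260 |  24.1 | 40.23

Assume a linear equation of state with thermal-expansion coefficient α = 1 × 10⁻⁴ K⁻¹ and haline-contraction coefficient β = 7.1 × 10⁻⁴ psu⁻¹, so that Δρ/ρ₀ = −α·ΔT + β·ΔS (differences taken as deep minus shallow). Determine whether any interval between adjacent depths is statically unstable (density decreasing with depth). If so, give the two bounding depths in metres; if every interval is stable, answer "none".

Evaluate Δρ/ρ₀ = −αΔT + βΔS across each adjacent pair:
  106–209 m: −αΔT+βΔS = −(1 × 10⁻⁴)(-0.7)+(7.1 × 10⁻⁴)(+0.36) = 3.3 × 10⁻⁴ → stable
  209–232 m: −αΔT+βΔS = −(1 × 10⁻⁴)(-3.1)+(7.1 × 10⁻⁴)(+0.51) = 6.7 × 10⁻⁴ → stable
  232–255 m: −αΔT+βΔS = −(1 × 10⁻⁴)(+4.9)+(7.1 × 10⁻⁴)(+0.49) = -1.4 × 10⁻⁴ → UNSTABLE
  255–260 m: −αΔT+βΔS = −(1 × 10⁻⁴)(-2.4)+(7.1 × 10⁻⁴)(-0.15) = 1.3 × 10⁻⁴ → stable
The 232–255 m interval has Δρ < 0: lighter water underlies denser water.

232–255 m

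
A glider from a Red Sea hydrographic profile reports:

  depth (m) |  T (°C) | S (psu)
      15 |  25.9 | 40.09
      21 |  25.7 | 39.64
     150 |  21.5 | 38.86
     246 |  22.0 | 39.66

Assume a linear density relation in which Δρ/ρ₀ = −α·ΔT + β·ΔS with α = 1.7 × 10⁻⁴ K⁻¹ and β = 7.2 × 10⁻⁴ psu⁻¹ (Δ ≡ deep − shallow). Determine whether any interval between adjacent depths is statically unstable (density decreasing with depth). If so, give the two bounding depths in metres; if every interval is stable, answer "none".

Evaluate Δρ/ρ₀ = −αΔT + βΔS across each adjacent pair:
  15–21 m: −αΔT+βΔS = −(1.7 × 10⁻⁴)(-0.2)+(7.2 × 10⁻⁴)(-0.45) = -2.9 × 10⁻⁴ → UNSTABLE
  21–150 m: −αΔT+βΔS = −(1.7 × 10⁻⁴)(-4.2)+(7.2 × 10⁻⁴)(-0.78) = 1.5 × 10⁻⁴ → stable
  150–246 m: −αΔT+βΔS = −(1.7 × 10⁻⁴)(+0.5)+(7.2 × 10⁻⁴)(+0.80) = 4.9 × 10⁻⁴ → stable
The 15–21 m interval has Δρ < 0: lighter water underlies denser water.

15–21 m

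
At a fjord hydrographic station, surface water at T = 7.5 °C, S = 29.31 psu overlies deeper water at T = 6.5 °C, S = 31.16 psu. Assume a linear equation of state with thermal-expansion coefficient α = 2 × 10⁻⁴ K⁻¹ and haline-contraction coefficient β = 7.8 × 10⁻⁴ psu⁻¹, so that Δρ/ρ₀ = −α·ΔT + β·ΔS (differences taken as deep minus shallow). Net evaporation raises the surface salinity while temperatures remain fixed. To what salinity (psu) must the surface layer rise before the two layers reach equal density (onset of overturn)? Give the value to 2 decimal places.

31.42 psu

Neutral buoyancy requires −α(T_deep − T_surf) + β(S_deep − S_surf′) = 0.
S_surf′ = S_deep − (α/β)·ΔT = 31.16 − (2 × 10⁻⁴/7.8 × 10⁻⁴)·(-1.0) = 31.4164 psu.
Increase required: 31.4164 − 29.31 = 2.1064 psu.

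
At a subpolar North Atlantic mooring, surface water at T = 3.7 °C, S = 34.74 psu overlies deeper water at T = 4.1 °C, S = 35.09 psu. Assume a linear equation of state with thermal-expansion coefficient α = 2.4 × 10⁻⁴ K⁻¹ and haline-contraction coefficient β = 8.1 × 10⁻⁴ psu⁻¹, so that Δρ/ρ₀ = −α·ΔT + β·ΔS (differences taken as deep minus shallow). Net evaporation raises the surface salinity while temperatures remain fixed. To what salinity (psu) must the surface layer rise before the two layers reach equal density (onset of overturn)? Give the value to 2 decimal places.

34.97 psu

Neutral buoyancy requires −α(T_deep − T_surf) + β(S_deep − S_surf′) = 0.
S_surf′ = S_deep − (α/β)·ΔT = 35.09 − (2.4 × 10⁻⁴/8.1 × 10⁻⁴)·(+0.4) = 34.9715 psu.
Increase required: 34.9715 − 34.74 = 0.2315 psu.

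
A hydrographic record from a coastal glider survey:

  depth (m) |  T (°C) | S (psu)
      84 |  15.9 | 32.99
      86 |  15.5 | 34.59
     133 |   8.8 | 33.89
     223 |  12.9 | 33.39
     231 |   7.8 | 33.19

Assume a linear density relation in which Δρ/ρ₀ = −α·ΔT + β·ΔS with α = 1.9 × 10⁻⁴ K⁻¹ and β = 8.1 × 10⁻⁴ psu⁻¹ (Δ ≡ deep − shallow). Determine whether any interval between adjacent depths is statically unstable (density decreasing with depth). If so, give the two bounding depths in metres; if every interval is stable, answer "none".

Evaluate Δρ/ρ₀ = −αΔT + βΔS across each adjacent pair:
  84–86 m: −αΔT+βΔS = −(1.9 × 10⁻⁴)(-0.4)+(8.1 × 10⁻⁴)(+1.60) = 1.4 × 10⁻³ → stable
  86–133 m: −αΔT+βΔS = −(1.9 × 10⁻⁴)(-6.7)+(8.1 × 10⁻⁴)(-0.70) = 7.1 × 10⁻⁴ → stable
  133–223 m: −αΔT+βΔS = −(1.9 × 10⁻⁴)(+4.1)+(8.1 × 10⁻⁴)(-0.50) = -1.2 × 10⁻³ → UNSTABLE
  223–231 m: −αΔT+βΔS = −(1.9 × 10⁻⁴)(-5.1)+(8.1 × 10⁻⁴)(-0.20) = 8.1 × 10⁻⁴ → stable
The 133–223 m interval has Δρ < 0: lighter water underlies denser water.

133–223 m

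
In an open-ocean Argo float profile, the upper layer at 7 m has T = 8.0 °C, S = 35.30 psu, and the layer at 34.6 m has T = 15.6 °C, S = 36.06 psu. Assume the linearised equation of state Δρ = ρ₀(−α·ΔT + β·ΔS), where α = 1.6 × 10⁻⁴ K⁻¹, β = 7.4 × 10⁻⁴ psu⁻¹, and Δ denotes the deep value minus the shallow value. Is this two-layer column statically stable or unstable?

unstable

ΔT = 15.6 − 8.0 = +7.6 K and ΔS = 36.06 − 35.30 = +0.76 psu (deep − shallow).
−αΔT = -1.216 × 10⁻³; βΔS = 5.624 × 10⁻⁴; sum Δρ/ρ₀ = -6.536 × 10⁻⁴.
Δρ/ρ₀ < 0, so Δρ < 0: deeper water is lighter → statically unstable; the column would overturn.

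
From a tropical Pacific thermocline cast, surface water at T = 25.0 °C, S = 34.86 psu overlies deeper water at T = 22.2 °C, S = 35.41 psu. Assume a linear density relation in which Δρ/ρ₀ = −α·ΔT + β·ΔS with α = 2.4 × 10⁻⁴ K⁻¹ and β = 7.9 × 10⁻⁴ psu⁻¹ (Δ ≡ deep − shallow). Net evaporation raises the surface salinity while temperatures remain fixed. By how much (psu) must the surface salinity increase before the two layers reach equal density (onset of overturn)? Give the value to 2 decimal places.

Neutral buoyancy requires −α(T_deep − T_surf) + β(S_deep − S_surf′) = 0.
S_surf′ = S_deep − (α/β)·ΔT = 35.41 − (2.4 × 10⁻⁴/7.9 × 10⁻⁴)·(-2.8) = 36.2606 psu.
Increase required: 36.2606 − 34.86 = 1.4006 psu.

1.40 psu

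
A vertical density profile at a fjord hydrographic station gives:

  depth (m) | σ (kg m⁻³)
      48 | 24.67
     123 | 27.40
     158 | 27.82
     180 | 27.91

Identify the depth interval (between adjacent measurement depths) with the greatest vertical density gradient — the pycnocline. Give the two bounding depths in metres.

Compute the density gradient over each adjacent pair:
  48–123 m: Δρ/Δz = 2.73/75 = 0.036 kg m⁻⁴
  123–158 m: Δρ/Δz = 0.42/35 = 0.012 kg m⁻⁴
  158–180 m: Δρ/Δz = 0.09/22 = 4.1 × 10⁻³ kg m⁻⁴
The largest gradient is in the 48–123 m interval — the pycnocline.

48–123 m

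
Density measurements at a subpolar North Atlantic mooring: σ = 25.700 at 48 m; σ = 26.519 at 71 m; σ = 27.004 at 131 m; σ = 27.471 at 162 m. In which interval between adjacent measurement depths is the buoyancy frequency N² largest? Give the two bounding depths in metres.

Compute the density gradient over each adjacent pair:
  48–71 m: Δρ/Δz = 0.819/23 = 0.036 kg m⁻⁴
  71–131 m: Δρ/Δz = 0.485/60 = 8.1 × 10⁻³ kg m⁻⁴
  131–162 m: Δρ/Δz = 0.467/31 = 0.015 kg m⁻⁴
The largest gradient is in the 48–71 m interval — the pycnocline.

48–71 m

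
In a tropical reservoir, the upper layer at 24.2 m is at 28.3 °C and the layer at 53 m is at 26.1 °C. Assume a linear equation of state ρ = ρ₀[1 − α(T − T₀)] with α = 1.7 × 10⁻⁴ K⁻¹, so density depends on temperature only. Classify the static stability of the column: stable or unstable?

stable

ΔT = 26.1 − 28.3 = -2.2 K, so Δρ/ρ₀ = −αΔT = 3.74 × 10⁻⁴.
Δρ/ρ₀ > 0, so Δρ > 0: deeper water is denser → statically stable.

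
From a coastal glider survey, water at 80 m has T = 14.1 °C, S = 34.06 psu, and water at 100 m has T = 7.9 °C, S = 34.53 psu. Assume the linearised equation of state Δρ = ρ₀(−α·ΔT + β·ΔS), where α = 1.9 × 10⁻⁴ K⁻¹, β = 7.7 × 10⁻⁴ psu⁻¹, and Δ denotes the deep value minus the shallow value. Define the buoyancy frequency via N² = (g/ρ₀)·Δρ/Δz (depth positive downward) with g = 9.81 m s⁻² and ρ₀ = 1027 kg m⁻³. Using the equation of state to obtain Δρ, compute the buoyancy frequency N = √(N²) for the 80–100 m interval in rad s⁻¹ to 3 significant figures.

0.0275 rad s⁻¹

ΔT = -6.2 K, ΔS = +0.47 psu (deep − shallow).
Δρ/ρ₀ = −αΔT + βΔS = 1.178 × 10⁻³ + 3.619 × 10⁻⁴ = 1.5399 × 10⁻³, so Δρ ≈ 1.581 kg m⁻³.
N² = (g/ρ₀)·Δρ/Δz = g·(Δρ/ρ₀)/Δz = 9.81 × 1.5399 × 10⁻³ / 20 = 7.5532 × 10⁻⁴ s⁻².
N = √(7.5532 × 10⁻⁴) = 0.027483 rad s⁻¹ ≈ 0.0275 rad s⁻¹.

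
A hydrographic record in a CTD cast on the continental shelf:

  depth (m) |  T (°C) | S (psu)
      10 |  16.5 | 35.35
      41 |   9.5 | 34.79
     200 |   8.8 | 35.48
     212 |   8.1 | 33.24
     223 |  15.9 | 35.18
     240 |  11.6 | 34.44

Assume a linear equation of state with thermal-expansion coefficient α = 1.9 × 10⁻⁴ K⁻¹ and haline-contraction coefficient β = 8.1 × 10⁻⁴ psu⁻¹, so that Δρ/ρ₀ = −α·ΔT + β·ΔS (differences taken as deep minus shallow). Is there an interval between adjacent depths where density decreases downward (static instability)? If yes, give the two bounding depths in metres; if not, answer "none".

Evaluate Δρ/ρ₀ = −αΔT + βΔS across each adjacent pair:
  10–41 m: −αΔT+βΔS = −(1.9 × 10⁻⁴)(-7.0)+(8.1 × 10⁻⁴)(-0.56) = 8.8 × 10⁻⁴ → stable
  41–200 m: −αΔT+βΔS = −(1.9 × 10⁻⁴)(-0.7)+(8.1 × 10⁻⁴)(+0.69) = 6.9 × 10⁻⁴ → stable
  200–212 m: −αΔT+βΔS = −(1.9 × 10⁻⁴)(-0.7)+(8.1 × 10⁻⁴)(-2.24) = -1.7 × 10⁻³ → UNSTABLE
  212–223 m: −αΔT+βΔS = −(1.9 × 10⁻⁴)(+7.8)+(8.1 × 10⁻⁴)(+1.94) = 8.9 × 10⁻⁵ → stable
  223–240 m: −αΔT+βΔS = −(1.9 × 10⁻⁴)(-4.3)+(8.1 × 10⁻⁴)(-0.74) = 2.2 × 10⁻⁴ → stable
The 200–212 m interval has Δρ < 0: lighter water underlies denser water.

200–212 m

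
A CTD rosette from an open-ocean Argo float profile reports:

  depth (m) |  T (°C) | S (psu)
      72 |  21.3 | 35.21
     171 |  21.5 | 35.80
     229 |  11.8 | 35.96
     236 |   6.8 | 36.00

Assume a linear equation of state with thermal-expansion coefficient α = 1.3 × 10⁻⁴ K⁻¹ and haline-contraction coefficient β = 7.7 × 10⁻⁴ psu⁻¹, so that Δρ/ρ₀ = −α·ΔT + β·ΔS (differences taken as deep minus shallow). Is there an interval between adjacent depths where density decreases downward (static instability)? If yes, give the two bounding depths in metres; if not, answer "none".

none

Evaluate Δρ/ρ₀ = −αΔT + βΔS across each adjacent pair:
  72–171 m: −αΔT+βΔS = −(1.3 × 10⁻⁴)(+0.2)+(7.7 × 10⁻⁴)(+0.59) = 4.3 × 10⁻⁴ → stable
  171–229 m: −αΔT+βΔS = −(1.3 × 10⁻⁴)(-9.7)+(7.7 × 10⁻⁴)(+0.16) = 1.4 × 10⁻³ → stable
  229–236 m: −αΔT+βΔS = −(1.3 × 10⁻⁴)(-5.0)+(7.7 × 10⁻⁴)(+0.04) = 6.8 × 10⁻⁴ → stable
Every interval has Δρ > 0: the column is stably stratified throughout.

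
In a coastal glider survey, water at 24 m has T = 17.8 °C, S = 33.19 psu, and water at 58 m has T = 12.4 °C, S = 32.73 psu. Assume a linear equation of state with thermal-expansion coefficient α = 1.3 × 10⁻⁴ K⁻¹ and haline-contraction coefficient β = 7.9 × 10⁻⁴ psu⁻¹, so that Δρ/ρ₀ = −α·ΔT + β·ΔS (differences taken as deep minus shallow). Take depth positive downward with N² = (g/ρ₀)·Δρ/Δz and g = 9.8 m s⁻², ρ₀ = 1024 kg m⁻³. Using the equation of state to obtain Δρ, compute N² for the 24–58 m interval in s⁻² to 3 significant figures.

9.76 × 10⁻⁵ s⁻²

ΔT = -5.4 K, ΔS = -0.46 psu (deep − shallow).
Δρ/ρ₀ = −αΔT + βΔS = 7.02 × 10⁻⁴ − 3.634 × 10⁻⁴ = 3.386 × 10⁻⁴, so Δρ ≈ 0.3467 kg m⁻³.
N² = (g/ρ₀)·Δρ/Δz = g·(Δρ/ρ₀)/Δz = 9.8 × 3.386 × 10⁻⁴ / 34 = 9.7596 × 10⁻⁵ s⁻² ≈ 9.76 × 10⁻⁵ s⁻².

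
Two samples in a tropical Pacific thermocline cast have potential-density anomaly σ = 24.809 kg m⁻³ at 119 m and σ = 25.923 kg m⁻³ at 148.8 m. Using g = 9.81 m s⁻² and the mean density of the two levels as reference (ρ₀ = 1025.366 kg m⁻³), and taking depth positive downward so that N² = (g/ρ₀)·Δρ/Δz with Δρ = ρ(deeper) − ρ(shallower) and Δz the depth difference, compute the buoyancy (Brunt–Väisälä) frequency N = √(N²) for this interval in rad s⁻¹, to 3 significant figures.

Δρ = 1025.923 − 1024.809 = 1.114 kg m⁻³ over Δz = 148.8 − 119 = 29.8 m.
N² = (9.81/1025.366) × (1.114/29.8) = 3.5765 × 10⁻⁴ s⁻².
N = √(3.5765 × 10⁻⁴) = 0.018912 rad s⁻¹ ≈ 0.0189 rad s⁻¹.

0.0189 rad s⁻¹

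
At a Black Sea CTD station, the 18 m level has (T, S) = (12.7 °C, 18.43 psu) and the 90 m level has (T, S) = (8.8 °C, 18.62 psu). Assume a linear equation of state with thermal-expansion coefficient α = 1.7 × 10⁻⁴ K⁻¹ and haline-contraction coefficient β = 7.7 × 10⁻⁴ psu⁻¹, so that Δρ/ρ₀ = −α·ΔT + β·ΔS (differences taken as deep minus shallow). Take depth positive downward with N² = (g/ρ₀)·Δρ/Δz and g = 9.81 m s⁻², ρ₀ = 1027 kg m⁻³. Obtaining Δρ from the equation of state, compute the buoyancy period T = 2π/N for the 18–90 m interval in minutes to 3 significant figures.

9.97 min

ΔT = -3.9 K, ΔS = +0.19 psu (deep − shallow).
Δρ/ρ₀ = −αΔT + βΔS = 6.63 × 10⁻⁴ + 1.463 × 10⁻⁴ = 8.093 × 10⁻⁴, so Δρ ≈ 0.8312 kg m⁻³.
N² = (g/ρ₀)·Δρ/Δz = g·(Δρ/ρ₀)/Δz = 9.81 × 8.093 × 10⁻⁴ / 72 = 1.1027 × 10⁻⁴ s⁻².
N = √(1.1027 × 10⁻⁴) = 0.010501 rad s⁻¹ → T = 2π/N = 598.34 s = 9.9723 min ≈ 9.97 min.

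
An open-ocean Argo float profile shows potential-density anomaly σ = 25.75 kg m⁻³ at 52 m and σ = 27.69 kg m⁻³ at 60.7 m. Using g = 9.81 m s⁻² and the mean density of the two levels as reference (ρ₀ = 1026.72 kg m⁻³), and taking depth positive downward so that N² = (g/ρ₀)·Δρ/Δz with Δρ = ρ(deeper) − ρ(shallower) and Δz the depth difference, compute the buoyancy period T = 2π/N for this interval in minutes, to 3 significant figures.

2.27 min

Δρ = 1027.69 − 1025.75 = 1.94 kg m⁻³ over Δz = 60.7 − 52 = 8.7 m.
N² = (9.81/1026.72) × (1.94/8.7) = 2.1306 × 10⁻³ s⁻².
N = √(2.1306 × 10⁻³) = 0.046158 rad s⁻¹, so T = 2π/N = 136.12 s = 2.2687 min ≈ 2.27 min.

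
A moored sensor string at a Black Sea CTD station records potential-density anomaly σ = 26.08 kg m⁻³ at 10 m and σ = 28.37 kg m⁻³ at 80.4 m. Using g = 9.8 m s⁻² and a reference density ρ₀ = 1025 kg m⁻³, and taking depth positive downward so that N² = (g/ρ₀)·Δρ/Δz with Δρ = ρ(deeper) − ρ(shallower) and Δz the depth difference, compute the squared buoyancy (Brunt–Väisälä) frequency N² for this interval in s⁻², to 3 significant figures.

Δρ = 1028.37 − 1026.08 = 2.29 kg m⁻³ over Δz = 80.4 − 10 = 70.4 m.
N² = (9.8/1025) × (2.29/70.4) = 3.1100 × 10⁻⁴ s⁻² ≈ 3.11 × 10⁻⁴ s⁻².

3.11 × 10⁻⁴ s⁻²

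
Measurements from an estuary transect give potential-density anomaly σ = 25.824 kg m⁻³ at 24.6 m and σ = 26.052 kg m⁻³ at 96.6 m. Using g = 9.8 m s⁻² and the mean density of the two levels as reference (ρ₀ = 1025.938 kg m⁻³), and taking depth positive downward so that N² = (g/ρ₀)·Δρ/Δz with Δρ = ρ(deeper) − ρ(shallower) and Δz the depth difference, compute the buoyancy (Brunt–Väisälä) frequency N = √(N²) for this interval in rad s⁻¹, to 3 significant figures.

5.50 × 10⁻³ rad s⁻¹

Δρ = 1026.052 − 1025.824 = 0.228 kg m⁻³ over Δz = 96.6 − 24.6 = 72 m.
N² = (9.8/1025.938) × (0.228/72) = 3.0249 × 10⁻⁵ s⁻².
N = √(3.0249 × 10⁻⁵) = 5.4999 × 10⁻³ rad s⁻¹ ≈ 5.50 × 10⁻³ rad s⁻¹.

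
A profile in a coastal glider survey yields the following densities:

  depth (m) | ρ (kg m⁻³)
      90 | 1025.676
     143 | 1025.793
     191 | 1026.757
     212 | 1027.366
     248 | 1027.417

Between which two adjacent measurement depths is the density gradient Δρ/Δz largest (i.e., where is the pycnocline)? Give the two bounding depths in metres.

191–212 m

Compute the density gradient over each adjacent pair:
  90–143 m: Δρ/Δz = 0.117/53 = 2.2 × 10⁻³ kg m⁻⁴
  143–191 m: Δρ/Δz = 0.964/48 = 0.020 kg m⁻⁴
  191–212 m: Δρ/Δz = 0.609/21 = 0.029 kg m⁻⁴
  212–248 m: Δρ/Δz = 0.051/36 = 1.4 × 10⁻³ kg m⁻⁴
The largest gradient is in the 191–212 m interval — the pycnocline.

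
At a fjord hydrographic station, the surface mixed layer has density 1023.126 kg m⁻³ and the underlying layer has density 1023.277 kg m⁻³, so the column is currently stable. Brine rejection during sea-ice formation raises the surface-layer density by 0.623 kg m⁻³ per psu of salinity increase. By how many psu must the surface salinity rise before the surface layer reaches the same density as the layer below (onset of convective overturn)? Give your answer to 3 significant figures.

0.242 psu

Density deficit of the surface layer: 1023.277 − 1023.126 = 0.151 kg m⁻³.
Required change = 0.151 / 0.623 = 0.242 psu.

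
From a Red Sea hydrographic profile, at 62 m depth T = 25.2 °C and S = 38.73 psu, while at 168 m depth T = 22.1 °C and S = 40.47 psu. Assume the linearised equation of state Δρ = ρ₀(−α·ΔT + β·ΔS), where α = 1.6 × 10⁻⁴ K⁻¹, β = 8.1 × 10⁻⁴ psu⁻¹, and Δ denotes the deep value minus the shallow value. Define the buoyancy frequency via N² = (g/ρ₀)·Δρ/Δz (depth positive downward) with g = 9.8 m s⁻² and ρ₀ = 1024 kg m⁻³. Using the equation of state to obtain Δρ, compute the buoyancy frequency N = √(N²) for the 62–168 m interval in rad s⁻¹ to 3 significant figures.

ΔT = -3.1 K, ΔS = +1.74 psu (deep − shallow).
Δρ/ρ₀ = −αΔT + βΔS = 4.96 × 10⁻⁴ + 1.4094 × 10⁻³ = 1.9054 × 10⁻³, so Δρ ≈ 1.951 kg m⁻³.
N² = (g/ρ₀)·Δρ/Δz = g·(Δρ/ρ₀)/Δz = 9.8 × 1.9054 × 10⁻³ / 106 = 1.7616 × 10⁻⁴ s⁻².
N = √(1.7616 × 10⁻⁴) = 0.013273 rad s⁻¹ ≈ 0.0133 rad s⁻¹.

0.0133 rad s⁻¹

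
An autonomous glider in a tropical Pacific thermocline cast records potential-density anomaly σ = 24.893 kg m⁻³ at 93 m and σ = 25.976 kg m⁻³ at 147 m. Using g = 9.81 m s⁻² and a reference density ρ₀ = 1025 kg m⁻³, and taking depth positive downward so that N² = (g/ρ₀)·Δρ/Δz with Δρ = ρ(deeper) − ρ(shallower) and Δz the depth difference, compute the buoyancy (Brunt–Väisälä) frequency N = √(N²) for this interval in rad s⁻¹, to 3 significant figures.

0.0139 rad s⁻¹

Δρ = 1025.976 − 1024.893 = 1.083 kg m⁻³ over Δz = 147 − 93 = 54 m.
N² = (9.81/1025) × (1.083/54) = 1.9195 × 10⁻⁴ s⁻².
N = √(1.9195 × 10⁻⁴) = 0.013855 rad s⁻¹ ≈ 0.0139 rad s⁻¹.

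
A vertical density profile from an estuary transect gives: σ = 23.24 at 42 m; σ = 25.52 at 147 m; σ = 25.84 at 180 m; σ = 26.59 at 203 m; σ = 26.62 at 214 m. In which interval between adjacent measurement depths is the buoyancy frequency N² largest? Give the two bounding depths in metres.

Compute the density gradient over each adjacent pair:
  42–147 m: Δρ/Δz = 2.28/105 = 0.022 kg m⁻⁴
  147–180 m: Δρ/Δz = 0.32/33 = 9.7 × 10⁻³ kg m⁻⁴
  180–203 m: Δρ/Δz = 0.75/23 = 0.033 kg m⁻⁴
  203–214 m: Δρ/Δz = 0.03/11 = 2.7 × 10⁻³ kg m⁻⁴
The largest gradient is in the 180–203 m interval — the pycnocline.

180–203 m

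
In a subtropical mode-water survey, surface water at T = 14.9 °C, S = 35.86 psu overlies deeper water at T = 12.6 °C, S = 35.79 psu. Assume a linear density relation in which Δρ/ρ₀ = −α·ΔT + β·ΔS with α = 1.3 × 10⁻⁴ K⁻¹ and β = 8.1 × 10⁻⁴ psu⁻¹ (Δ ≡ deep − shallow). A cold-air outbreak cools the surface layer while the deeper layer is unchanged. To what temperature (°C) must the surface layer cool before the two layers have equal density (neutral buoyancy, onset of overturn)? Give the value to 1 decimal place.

Neutral buoyancy requires Δρ = 0, i.e. −α(T_deep − T_surf′) + β(S_deep − S_surf) = 0.
T_surf′ = T_deep − (β/α)·ΔS = 12.6 − (8.1 × 10⁻⁴/1.3 × 10⁻⁴)·(-0.07) = 13.036 °C.
Cooling required: 14.9 − (13.036) = 1.864 °C.

13.0 °C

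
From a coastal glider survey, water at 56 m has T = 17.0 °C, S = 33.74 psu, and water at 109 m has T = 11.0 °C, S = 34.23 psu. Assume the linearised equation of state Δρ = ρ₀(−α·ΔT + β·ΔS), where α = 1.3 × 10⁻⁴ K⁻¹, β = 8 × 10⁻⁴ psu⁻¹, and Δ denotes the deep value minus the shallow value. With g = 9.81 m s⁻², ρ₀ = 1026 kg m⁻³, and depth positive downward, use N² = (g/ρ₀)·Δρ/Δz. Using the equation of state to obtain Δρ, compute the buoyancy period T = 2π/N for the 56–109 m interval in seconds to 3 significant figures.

427 s

ΔT = -6.0 K, ΔS = +0.49 psu (deep − shallow).
Δρ/ρ₀ = −αΔT + βΔS = 7.80 × 10⁻⁴ + 3.92 × 10⁻⁴ = 1.172 × 10⁻³, so Δρ ≈ 1.202 kg m⁻³.
N² = (g/ρ₀)·Δρ/Δz = g·(Δρ/ρ₀)/Δz = 9.81 × 1.172 × 10⁻³ / 53 = 2.1693 × 10⁻⁴ s⁻².
N = √(2.1693 × 10⁻⁴) = 0.014729 rad s⁻¹ → T = 2π/N = 426.59 s ≈ 427 s.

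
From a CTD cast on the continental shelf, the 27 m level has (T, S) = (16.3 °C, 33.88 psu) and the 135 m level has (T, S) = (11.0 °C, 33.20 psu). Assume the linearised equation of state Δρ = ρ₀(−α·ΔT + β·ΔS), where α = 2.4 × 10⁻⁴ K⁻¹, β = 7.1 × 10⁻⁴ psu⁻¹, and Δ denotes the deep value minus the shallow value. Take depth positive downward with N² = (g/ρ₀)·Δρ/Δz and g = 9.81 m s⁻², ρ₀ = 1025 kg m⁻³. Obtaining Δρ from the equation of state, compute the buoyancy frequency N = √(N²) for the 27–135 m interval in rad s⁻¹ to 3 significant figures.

ΔT = -5.3 K, ΔS = -0.68 psu (deep − shallow).
Δρ/ρ₀ = −αΔT + βΔS = 1.272 × 10⁻³ − 4.828 × 10⁻⁴ = 7.892 × 10⁻⁴, so Δρ ≈ 0.8089 kg m⁻³.
N² = (g/ρ₀)·Δρ/Δz = g·(Δρ/ρ₀)/Δz = 9.81 × 7.892 × 10⁻⁴ / 108 = 7.1686 × 10⁻⁵ s⁻².
N = √(7.1686 × 10⁻⁵) = 8.4668 × 10⁻³ rad s⁻¹ ≈ 8.47 × 10⁻³ rad s⁻¹.

8.47 × 10⁻³ rad s⁻¹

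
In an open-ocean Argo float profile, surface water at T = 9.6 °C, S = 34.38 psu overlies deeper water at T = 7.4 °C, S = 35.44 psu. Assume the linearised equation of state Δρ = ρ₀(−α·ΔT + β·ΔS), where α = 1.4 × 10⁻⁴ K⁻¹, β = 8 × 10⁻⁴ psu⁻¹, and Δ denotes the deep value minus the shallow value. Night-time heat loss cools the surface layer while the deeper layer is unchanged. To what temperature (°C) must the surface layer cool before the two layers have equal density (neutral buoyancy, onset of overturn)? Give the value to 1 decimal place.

Neutral buoyancy requires Δρ = 0, i.e. −α(T_deep − T_surf′) + β(S_deep − S_surf) = 0.
T_surf′ = T_deep − (β/α)·ΔS = 7.4 − (8 × 10⁻⁴/1.4 × 10⁻⁴)·(+1.06) = 1.343 °C.
Cooling required: 9.6 − (1.343) = 8.257 °C.

1.3 °C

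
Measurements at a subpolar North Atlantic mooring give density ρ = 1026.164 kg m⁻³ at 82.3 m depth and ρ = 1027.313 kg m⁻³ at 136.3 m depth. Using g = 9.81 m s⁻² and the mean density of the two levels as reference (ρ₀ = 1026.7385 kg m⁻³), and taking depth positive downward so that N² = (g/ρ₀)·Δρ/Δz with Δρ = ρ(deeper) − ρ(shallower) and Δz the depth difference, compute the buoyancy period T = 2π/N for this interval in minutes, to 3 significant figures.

7.34 min

Δρ = 1027.313 − 1026.164 = 1.149 kg m⁻³ over Δz = 136.3 − 82.3 = 54 m.
N² = (9.81/1026.7385) × (1.149/54) = 2.0330 × 10⁻⁴ s⁻².
N = √(2.0330 × 10⁻⁴) = 0.014258 rad s⁻¹, so T = 2π/N = 440.68 s = 7.3447 min ≈ 7.34 min.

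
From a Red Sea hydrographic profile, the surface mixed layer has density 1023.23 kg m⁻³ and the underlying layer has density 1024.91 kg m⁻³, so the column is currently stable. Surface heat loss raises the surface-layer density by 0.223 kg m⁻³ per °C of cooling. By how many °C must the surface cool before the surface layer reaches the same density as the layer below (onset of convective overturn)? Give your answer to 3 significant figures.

Density deficit of the surface layer: 1024.91 − 1023.23 = 1.68 kg m⁻³.
Required change = 1.68 / 0.223 = 7.53 °C.

7.53 °C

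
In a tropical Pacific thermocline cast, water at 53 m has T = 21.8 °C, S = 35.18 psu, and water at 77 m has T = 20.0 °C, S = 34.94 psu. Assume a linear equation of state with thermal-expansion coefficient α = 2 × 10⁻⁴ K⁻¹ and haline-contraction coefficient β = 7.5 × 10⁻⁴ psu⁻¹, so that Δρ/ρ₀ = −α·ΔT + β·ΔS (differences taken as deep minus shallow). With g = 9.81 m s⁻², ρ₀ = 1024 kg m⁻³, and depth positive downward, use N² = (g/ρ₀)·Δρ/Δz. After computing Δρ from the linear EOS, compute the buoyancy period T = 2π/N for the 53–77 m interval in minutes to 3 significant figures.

ΔT = -1.8 K, ΔS = -0.24 psu (deep − shallow).
Δρ/ρ₀ = −αΔT + βΔS = 3.60 × 10⁻⁴ − 1.80 × 10⁻⁴ = 1.80 × 10⁻⁴, so Δρ ≈ 0.1843 kg m⁻³.
N² = (g/ρ₀)·Δρ/Δz = g·(Δρ/ρ₀)/Δz = 9.81 × 1.80 × 10⁻⁴ / 24 = 7.3575 × 10⁻⁵ s⁻².
N = √(7.3575 × 10⁻⁵) = 8.5776 × 10⁻³ rad s⁻¹ → T = 2π/N = 732.51 s = 12.208 min ≈ 12.2 min.

12.2 min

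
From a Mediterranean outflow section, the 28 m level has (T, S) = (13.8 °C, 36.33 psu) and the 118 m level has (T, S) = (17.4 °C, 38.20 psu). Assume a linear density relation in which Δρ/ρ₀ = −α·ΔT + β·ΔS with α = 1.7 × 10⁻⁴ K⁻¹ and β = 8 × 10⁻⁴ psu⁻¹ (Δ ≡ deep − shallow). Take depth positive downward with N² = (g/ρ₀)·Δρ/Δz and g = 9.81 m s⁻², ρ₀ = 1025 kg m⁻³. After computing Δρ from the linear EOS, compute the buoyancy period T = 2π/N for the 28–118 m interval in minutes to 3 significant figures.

10.7 min

ΔT = +3.6 K, ΔS = +1.87 psu (deep − shallow).
Δρ/ρ₀ = −αΔT + βΔS = -6.12 × 10⁻⁴ + 1.496 × 10⁻³ = 8.84 × 10⁻⁴, so Δρ ≈ 0.9061 kg m⁻³.
N² = (g/ρ₀)·Δρ/Δz = g·(Δρ/ρ₀)/Δz = 9.81 × 8.84 × 10⁻⁴ / 90 = 9.6356 × 10⁻⁵ s⁻².
N = √(9.6356 × 10⁻⁵) = 9.8161 × 10⁻³ rad s⁻¹ → T = 2π/N = 640.09 s = 10.668 min ≈ 10.7 min.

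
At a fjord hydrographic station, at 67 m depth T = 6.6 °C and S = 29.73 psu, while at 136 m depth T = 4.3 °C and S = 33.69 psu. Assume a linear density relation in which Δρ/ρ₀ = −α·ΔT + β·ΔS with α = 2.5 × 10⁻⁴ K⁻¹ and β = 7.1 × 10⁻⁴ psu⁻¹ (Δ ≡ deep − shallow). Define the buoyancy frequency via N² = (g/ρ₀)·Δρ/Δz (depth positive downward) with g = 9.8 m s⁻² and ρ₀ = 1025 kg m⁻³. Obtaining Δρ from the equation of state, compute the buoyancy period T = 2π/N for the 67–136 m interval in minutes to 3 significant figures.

4.77 min

ΔT = -2.3 K, ΔS = +3.96 psu (deep − shallow).
Δρ/ρ₀ = −αΔT + βΔS = 5.75 × 10⁻⁴ + 2.8116 × 10⁻³ = 3.3866 × 10⁻³, so Δρ ≈ 3.471 kg m⁻³.
N² = (g/ρ₀)·Δρ/Δz = g·(Δρ/ρ₀)/Δz = 9.8 × 3.3866 × 10⁻³ / 69 = 4.8100 × 10⁻⁴ s⁻².
N = √(4.8100 × 10⁻⁴) = 0.021932 rad s⁻¹ → T = 2π/N = 286.48 s = 4.7747 min ≈ 4.77 min.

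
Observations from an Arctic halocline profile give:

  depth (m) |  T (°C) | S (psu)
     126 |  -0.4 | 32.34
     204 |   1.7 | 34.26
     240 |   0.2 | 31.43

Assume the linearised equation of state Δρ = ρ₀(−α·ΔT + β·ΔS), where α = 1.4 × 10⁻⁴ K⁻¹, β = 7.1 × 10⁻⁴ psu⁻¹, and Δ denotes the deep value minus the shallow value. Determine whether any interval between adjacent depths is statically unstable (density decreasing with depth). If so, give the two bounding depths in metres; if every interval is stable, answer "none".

204–240 m

Evaluate Δρ/ρ₀ = −αΔT + βΔS across each adjacent pair:
  126–204 m: −αΔT+βΔS = −(1.4 × 10⁻⁴)(+2.1)+(7.1 × 10⁻⁴)(+1.92) = 1.1 × 10⁻³ → stable
  204–240 m: −αΔT+βΔS = −(1.4 × 10⁻⁴)(-1.5)+(7.1 × 10⁻⁴)(-2.83) = -1.8 × 10⁻³ → UNSTABLE
The 204–240 m interval has Δρ < 0: lighter water underlies denser water.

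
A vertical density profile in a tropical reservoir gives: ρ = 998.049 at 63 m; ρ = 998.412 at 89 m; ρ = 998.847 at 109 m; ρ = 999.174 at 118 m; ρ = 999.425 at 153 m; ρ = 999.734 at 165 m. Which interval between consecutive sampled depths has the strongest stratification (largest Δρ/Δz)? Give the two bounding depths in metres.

Compute the density gradient over each adjacent pair:
  63–89 m: Δρ/Δz = 0.363/26 = 0.014 kg m⁻⁴
  89–109 m: Δρ/Δz = 0.435/20 = 0.022 kg m⁻⁴
  109–118 m: Δρ/Δz = 0.327/9 = 0.036 kg m⁻⁴
  118–153 m: Δρ/Δz = 0.251/35 = 7.2 × 10⁻³ kg m⁻⁴
  153–165 m: Δρ/Δz = 0.309/12 = 0.026 kg m⁻⁴
The largest gradient is in the 109–118 m interval — the pycnocline.

109–118 m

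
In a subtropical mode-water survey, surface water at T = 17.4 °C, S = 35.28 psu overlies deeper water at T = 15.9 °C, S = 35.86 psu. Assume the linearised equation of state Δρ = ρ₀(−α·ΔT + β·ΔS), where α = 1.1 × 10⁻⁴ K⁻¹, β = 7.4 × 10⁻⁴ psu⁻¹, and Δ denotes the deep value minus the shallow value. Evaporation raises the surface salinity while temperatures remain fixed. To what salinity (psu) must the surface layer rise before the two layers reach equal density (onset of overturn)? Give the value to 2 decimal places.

Neutral buoyancy requires −α(T_deep − T_surf) + β(S_deep − S_surf′) = 0.
S_surf′ = S_deep − (α/β)·ΔT = 35.86 − (1.1 × 10⁻⁴/7.4 × 10⁻⁴)·(-1.5) = 36.0830 psu.
Increase required: 36.0830 − 35.28 = 0.8030 psu.

36.08 psu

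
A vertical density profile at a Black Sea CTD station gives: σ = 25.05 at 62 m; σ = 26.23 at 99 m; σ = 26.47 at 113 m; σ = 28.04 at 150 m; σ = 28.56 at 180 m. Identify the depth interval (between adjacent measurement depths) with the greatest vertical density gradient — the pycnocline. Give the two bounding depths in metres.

Compute the density gradient over each adjacent pair:
  62–99 m: Δρ/Δz = 1.18/37 = 0.032 kg m⁻⁴
  99–113 m: Δρ/Δz = 0.24/14 = 0.017 kg m⁻⁴
  113–150 m: Δρ/Δz = 1.57/37 = 0.042 kg m⁻⁴
  150–180 m: Δρ/Δz = 0.52/30 = 0.017 kg m⁻⁴
The largest gradient is in the 113–150 m interval — the pycnocline.

113–150 m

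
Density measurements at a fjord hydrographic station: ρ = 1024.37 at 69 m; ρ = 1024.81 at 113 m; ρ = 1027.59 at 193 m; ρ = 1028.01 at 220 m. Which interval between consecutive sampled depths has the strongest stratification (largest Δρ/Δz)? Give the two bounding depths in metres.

113–193 m

Compute the density gradient over each adjacent pair:
  69–113 m: Δρ/Δz = 0.44/44 = 0.010 kg m⁻⁴
  113–193 m: Δρ/Δz = 2.78/80 = 0.035 kg m⁻⁴
  193–220 m: Δρ/Δz = 0.42/27 = 0.016 kg m⁻⁴
The largest gradient is in the 113–193 m interval — the pycnocline.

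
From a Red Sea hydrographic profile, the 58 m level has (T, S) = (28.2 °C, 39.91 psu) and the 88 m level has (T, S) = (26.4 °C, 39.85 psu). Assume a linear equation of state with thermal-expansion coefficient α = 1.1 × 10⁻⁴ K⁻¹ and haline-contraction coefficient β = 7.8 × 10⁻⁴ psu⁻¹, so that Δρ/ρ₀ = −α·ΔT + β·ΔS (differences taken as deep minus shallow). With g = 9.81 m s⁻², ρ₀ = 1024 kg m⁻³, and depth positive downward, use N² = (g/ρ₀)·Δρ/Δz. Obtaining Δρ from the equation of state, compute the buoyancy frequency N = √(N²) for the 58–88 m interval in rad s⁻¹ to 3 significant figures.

ΔT = -1.8 K, ΔS = -0.06 psu (deep − shallow).
Δρ/ρ₀ = −αΔT + βΔS = 1.98 × 10⁻⁴ − 4.68 × 10⁻⁵ = 1.512 × 10⁻⁴, so Δρ ≈ 0.1548 kg m⁻³.
N² = (g/ρ₀)·Δρ/Δz = g·(Δρ/ρ₀)/Δz = 9.81 × 1.512 × 10⁻⁴ / 30 = 4.9442 × 10⁻⁵ s⁻².
N = √(4.9442 × 10⁻⁵) = 7.0315 × 10⁻³ rad s⁻¹ ≈ 7.03 × 10⁻³ rad s⁻¹.

7.03 × 10⁻³ rad s⁻¹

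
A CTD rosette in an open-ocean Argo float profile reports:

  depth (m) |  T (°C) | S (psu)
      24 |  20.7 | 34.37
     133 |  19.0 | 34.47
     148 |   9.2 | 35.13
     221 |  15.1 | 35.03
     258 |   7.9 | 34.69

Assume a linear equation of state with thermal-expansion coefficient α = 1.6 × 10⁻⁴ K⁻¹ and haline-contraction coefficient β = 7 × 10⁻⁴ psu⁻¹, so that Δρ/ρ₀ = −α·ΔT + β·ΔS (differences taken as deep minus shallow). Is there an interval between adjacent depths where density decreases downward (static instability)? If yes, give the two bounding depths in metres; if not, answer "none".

Evaluate Δρ/ρ₀ = −αΔT + βΔS across each adjacent pair:
  24–133 m: −αΔT+βΔS = −(1.6 × 10⁻⁴)(-1.7)+(7 × 10⁻⁴)(+0.10) = 3.4 × 10⁻⁴ → stable
  133–148 m: −αΔT+βΔS = −(1.6 × 10⁻⁴)(-9.8)+(7 × 10⁻⁴)(+0.66) = 2.0 × 10⁻³ → stable
  148–221 m: −αΔT+βΔS = −(1.6 × 10⁻⁴)(+5.9)+(7 × 10⁻⁴)(-0.10) = -1.0 × 10⁻³ → UNSTABLE
  221–258 m: −αΔT+βΔS = −(1.6 × 10⁻⁴)(-7.2)+(7 × 10⁻⁴)(-0.34) = 9.1 × 10⁻⁴ → stable
The 148–221 m interval has Δρ < 0: lighter water underlies denser water.

148–221 m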